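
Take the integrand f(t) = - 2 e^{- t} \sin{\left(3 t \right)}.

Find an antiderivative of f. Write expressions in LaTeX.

Differentiate the proposed F(t) back; it has to land on f(t) exactly.
Check: d/dt[\frac{e^{- t} \sin{\left(3 t \right)}}{5} + \frac{3 e^{- t} \cos{\left(3 t \right)}}{5}] = - 2 e^{- t} \sin{\left(3 t \right)} = f(t).

An antiderivative is F(t) = \frac{e^{- t} \sin{\left(3 t \right)}}{5} + \frac{3 e^{- t} \cos{\left(3 t \right)}}{5}.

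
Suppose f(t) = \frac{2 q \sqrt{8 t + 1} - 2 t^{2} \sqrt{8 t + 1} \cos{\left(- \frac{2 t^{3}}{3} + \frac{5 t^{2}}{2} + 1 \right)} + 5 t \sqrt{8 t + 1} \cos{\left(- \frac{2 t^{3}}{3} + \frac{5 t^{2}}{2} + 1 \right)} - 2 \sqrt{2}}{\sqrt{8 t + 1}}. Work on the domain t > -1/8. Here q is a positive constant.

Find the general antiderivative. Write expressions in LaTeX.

F(t) = \frac{4 q t - \sqrt{2} \sqrt{8 t + 1} + 2 \sin{\left(- \frac{2 t^{3}}{3} + \frac{5 t^{2}}{2} + 1 \right)}}{2} + C

A first test for any F(t): its t-derivative must equal f(t) identically.
Check: d/dt[\frac{4 q t - \sqrt{2} \sqrt{8 t + 1} + 2 \sin{\left(- \frac{2 t^{3}}{3} + \frac{5 t^{2}}{2} + 1 \right)}}{2}] = \frac{2 q \sqrt{8 t + 1} - 2 t^{2} \sqrt{8 t + 1} \cos{\left(- \frac{2 t^{3}}{3} + \frac{5 t^{2}}{2} + 1 \right)} + 5 t \sqrt{8 t + 1} \cos{\left(- \frac{2 t^{3}}{3} + \frac{5 t^{2}}{2} + 1 \right)} - 2 \sqrt{2}}{\sqrt{8 t + 1}} = f(t).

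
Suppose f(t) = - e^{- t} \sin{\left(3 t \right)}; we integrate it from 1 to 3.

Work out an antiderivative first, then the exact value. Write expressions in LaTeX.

For F(t) to be correct the identity F'(t) - f(t) = 0 must hold.
F(t) = \frac{\left(\sin{\left(3 t \right)} + 3 \cos{\left(3 t \right)}\right) e^{- t}}{10} is an antiderivative of f.
Check: d/dt[\frac{\left(\sin{\left(3 t \right)} + 3 \cos{\left(3 t \right)}\right) e^{- t}}{10}] = - e^{- t} \sin{\left(3 t \right)} = f(t).
F(3) = \frac{3 \cos{\left(9 \right)}}{10 e^{3}} + \frac{\sin{\left(9 \right)}}{10 e^{3}}; F(1) = \frac{3 \cos{\left(3 \right)}}{10 e} + \frac{\sin{\left(3 \right)}}{10 e}.
Integral = F(3) - F(1) = \frac{3 \cos{\left(9 \right)}}{10 e^{3}} - \frac{\sin{\left(3 \right)}}{10 e} + \frac{\sin{\left(9 \right)}}{10 e^{3}} - \frac{3 \cos{\left(3 \right)}}{10 e}.

Antiderivative: F(t) = \frac{\left(\sin{\left(3 t \right)} + 3 \cos{\left(3 t \right)}\right) e^{- t}}{10}; value = \frac{3 \cos{\left(9 \right)}}{10 e^{3}} - \frac{\sin{\left(3 \right)}}{10 e} + \frac{\sin{\left(9 \right)}}{10 e^{3}} - \frac{3 \cos{\left(3 \right)}}{10 e}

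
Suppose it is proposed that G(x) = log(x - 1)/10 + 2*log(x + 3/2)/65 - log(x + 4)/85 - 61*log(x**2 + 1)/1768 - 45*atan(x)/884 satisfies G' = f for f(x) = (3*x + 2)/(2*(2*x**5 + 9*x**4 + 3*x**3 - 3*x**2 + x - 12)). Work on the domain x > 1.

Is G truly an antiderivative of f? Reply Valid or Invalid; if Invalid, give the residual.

Invalid: d/dx[G] - f = 1/(20*x - 20), which is not 0.

d/dx[G] = (2*x**4 + 11*x**3 + 14*x**2 + 41*x + 32)/(40*x**5 + 180*x**4 + 60*x**3 - 60*x**2 + 20*x - 240)
d/dx[G] - f(x) = 1/(20*x - 20) != 0.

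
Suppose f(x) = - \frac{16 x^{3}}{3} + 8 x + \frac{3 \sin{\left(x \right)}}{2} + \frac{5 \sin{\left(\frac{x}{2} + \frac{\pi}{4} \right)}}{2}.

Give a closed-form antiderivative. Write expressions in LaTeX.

Integrate term by term and add the pieces.
Check: d/dx[- \frac{4 x^{4}}{3} + 4 x^{2} - \frac{3 \cos{\left(x \right)}}{2} - 5 \cos{\left(\frac{x}{2} + \frac{\pi}{4} \right)}] = - \frac{16 x^{3}}{3} + 8 x + \frac{3 \sin{\left(x \right)}}{2} + \frac{5 \sin{\left(\frac{x}{2} + \frac{\pi}{4} \right)}}{2} = f(x).

An antiderivative is F(x) = - \frac{4 x^{4}}{3} + 4 x^{2} - \frac{3 \cos{\left(x \right)}}{2} - 5 \cos{\left(\frac{x}{2} + \frac{\pi}{4} \right)}.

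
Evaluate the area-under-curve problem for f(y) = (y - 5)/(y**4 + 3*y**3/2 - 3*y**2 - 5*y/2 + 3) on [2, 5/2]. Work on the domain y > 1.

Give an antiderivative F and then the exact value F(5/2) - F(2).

The denominator factors as (y - 1)**2*(y + 2)*(2*y + 3); partial fractions split f into directly integrable pieces: -104/(25*(2*y + 3)) + 14/(9*(y + 2)) + 118/(225*(y - 1)) - 8/(15*(y - 1)**2).
F(y) = 118*log(y - 1)/225 - 52*log(y + 3/2)/25 + 14*log(y + 2)/9 + 8/(15*y - 15) is an antiderivative of f.
Check: d/dy[118*log(y - 1)/225 - 52*log(y + 3/2)/25 + 14*log(y + 2)/9 + 8/(15*y - 15)] = (2*y - 10)/(2*y**4 + 3*y**3 - 6*y**2 - 5*y + 6), which equals f(y).
F(5/2) = -52*log(4)/25 + 118*log(3/2)/225 + 16/45 + 14*log(9/2)/9; F(2) = -52*log(7/2)/25 + 8/15 + 14*log(4)/9.
Integral = F(5/2) - F(2) = -818*log(4)/225 - 8/45 + 118*log(3/2)/225 + 14*log(9/2)/9 + 52*log(7/2)/25.

Antiderivative: F(y) = 118*log(y - 1)/225 - 52*log(y + 3/2)/25 + 14*log(y + 2)/9 + 8/(15*y - 15); value = -818*log(4)/225 - 8/45 + 118*log(3/2)/225 + 14*log(9/2)/9 + 52*log(7/2)/25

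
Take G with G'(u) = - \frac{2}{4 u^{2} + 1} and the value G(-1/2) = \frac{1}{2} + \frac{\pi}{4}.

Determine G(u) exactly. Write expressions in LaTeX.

Recover the given G'(u) by differentiating a candidate G(u); any mismatch rules it out.
A general antiderivative is - \operatorname{atan}{\left(2 u \right)} + C.
The condition gives C = \frac{1}{2} + \frac{\pi}{4} - (\frac{\pi}{4}) = \frac{1}{2}.
So G(u) = - \frac{2 \operatorname{atan}{\left(2 u \right)} - 1}{2}.
Check: d/du[- \frac{2 \operatorname{atan}{\left(2 u \right)} - 1}{2}] = - \frac{2}{4 u^{2} + 1} = G'(u).

G(u) = - \frac{2 \operatorname{atan}{\left(2 u \right)} - 1}{2}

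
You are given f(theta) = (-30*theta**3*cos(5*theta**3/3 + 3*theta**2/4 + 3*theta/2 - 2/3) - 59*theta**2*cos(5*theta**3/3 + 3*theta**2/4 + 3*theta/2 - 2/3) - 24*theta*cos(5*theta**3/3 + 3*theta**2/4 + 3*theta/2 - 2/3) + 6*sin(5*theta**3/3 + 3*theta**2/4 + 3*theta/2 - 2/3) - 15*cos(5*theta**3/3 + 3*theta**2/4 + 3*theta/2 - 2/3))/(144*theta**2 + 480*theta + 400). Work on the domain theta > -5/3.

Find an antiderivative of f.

Recognize the product-rule pattern: f = u'v + uv' with u = -1/(8*(3*theta + 5)), v = sin(5*theta**3/3 + 3*theta**2/4 + 3*theta/2 - 2/3), so integration by parts undoes it.
Check: d/dtheta[-sin(5*theta**3/3 + 3*theta**2/4 + 3*theta/2 - 2/3)/(24*theta + 40)] = (-30*theta**3*cos(5*theta**3/3 + 3*theta**2/4 + 3*theta/2 - 2/3) - 59*theta**2*cos(5*theta**3/3 + 3*theta**2/4 + 3*theta/2 - 2/3) - 24*theta*cos(5*theta**3/3 + 3*theta**2/4 + 3*theta/2 - 2/3) + 6*sin(5*theta**3/3 + 3*theta**2/4 + 3*theta/2 - 2/3) - 15*cos(5*theta**3/3 + 3*theta**2/4 + 3*theta/2 - 2/3))/(144*theta**2 + 480*theta + 400) = f(theta).

An antiderivative is F(theta) = -sin(5*theta**3/3 + 3*theta**2/4 + 3*theta/2 - 2/3)/(24*theta + 40).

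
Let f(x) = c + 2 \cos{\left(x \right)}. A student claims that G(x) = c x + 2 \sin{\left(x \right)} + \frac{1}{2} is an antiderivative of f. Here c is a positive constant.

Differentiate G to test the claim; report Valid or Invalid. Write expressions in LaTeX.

Valid: G'(x) = f(x).

d/dx[G] = c + 2 \cos{\left(x \right)}
This equals f(x) exactly, so the claim holds.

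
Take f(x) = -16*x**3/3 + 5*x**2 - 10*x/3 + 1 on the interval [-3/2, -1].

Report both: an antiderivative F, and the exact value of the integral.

Antiderivative: F(x) = -4*x**4/3 + 5*x**3/3 - 5*x**2/3 + x; value = 287/24

The integrand splits into summands that can be handled one at a time.
F(x) = -4*x**4/3 + 5*x**3/3 - 5*x**2/3 + x is an antiderivative of f.
Check: d/dx[-4*x**4/3 + 5*x**3/3 - 5*x**2/3 + x] = -16*x**3/3 + 5*x**2 - 10*x/3 + 1 = f(x).
F(-1) = -17/3; F(-3/2) = -141/8.
Integral = F(-1) - F(-3/2) = 287/24.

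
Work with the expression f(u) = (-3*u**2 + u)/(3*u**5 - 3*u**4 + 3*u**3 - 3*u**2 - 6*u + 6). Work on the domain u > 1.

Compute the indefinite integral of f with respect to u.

Factor the denominator (3*(u - 1)**2*(u + 1)*(u**2 + 2)) and decompose: f = (7*u + 4)/(27*(u**2 + 2)) - 1/(9*(u + 1)) - 4/(27*(u - 1)) - 1/(9*(u - 1)**2); each piece integrates to a log, atan, or power term.
Check: d/du[-4*log(u - 1)/27 - log(u + 1)/9 + 7*log(u**2 + 2)/54 + 2*sqrt(2)*atan(sqrt(2)*u/2)/27 + 1/(9*u - 9)] = (-3*u**2 + u)/(3*u**5 - 3*u**4 + 3*u**3 - 3*u**2 - 6*u + 6) = f(u).

F(u) = -4*log(u - 1)/27 - log(u + 1)/9 + 7*log(u**2 + 2)/54 + 2*sqrt(2)*atan(sqrt(2)*u/2)/27 + 1/(9*u - 9) + C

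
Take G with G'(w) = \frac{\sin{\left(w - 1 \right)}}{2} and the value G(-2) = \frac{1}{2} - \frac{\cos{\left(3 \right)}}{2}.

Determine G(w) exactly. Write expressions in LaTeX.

G(w) = \frac{1}{2} - \frac{\cos{\left(w - 1 \right)}}{2}

The proposed G(w) is checked by its d/dw: the result must match the given G'(w).
A general antiderivative is - \frac{\cos{\left(w - 1 \right)}}{2} + C.
The condition gives C = \frac{1}{2} - \frac{\cos{\left(3 \right)}}{2} - (- \frac{\cos{\left(3 \right)}}{2}) = \frac{1}{2}.
So G(w) = \frac{1}{2} - \frac{\cos{\left(w - 1 \right)}}{2}.
Check: d/dw[\frac{1}{2} - \frac{\cos{\left(w - 1 \right)}}{2}] = \frac{\sin{\left(w - 1 \right)}}{2} = G'(w).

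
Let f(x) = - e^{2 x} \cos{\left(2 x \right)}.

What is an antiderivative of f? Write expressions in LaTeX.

A first test for any F(x): its x-derivative must equal f(x) identically.
Check: d/dx[- \frac{e^{2 x} \sin{\left(2 x \right)}}{4} - \frac{e^{2 x} \cos{\left(2 x \right)}}{4}] = - e^{2 x} \cos{\left(2 x \right)} = f(x).

An antiderivative is F(x) = - \frac{e^{2 x} \sin{\left(2 x \right)}}{4} - \frac{e^{2 x} \cos{\left(2 x \right)}}{4}.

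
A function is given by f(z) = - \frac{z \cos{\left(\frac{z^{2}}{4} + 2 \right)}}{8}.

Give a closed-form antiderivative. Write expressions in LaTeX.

f matches the chain-rule pattern g'(h)*h' with inner function h(z) = \frac{z^{2}}{4} + 2; substituting u = h(z) collapses the integral.
Check: d/dz[- \frac{\sin{\left(\frac{z^{2}}{4} + 2 \right)}}{4}] = - \frac{z \cos{\left(\frac{z^{2}}{4} + 2 \right)}}{8} = f(z).

An antiderivative is F(z) = - \frac{\sin{\left(\frac{z^{2}}{4} + 2 \right)}}{4}.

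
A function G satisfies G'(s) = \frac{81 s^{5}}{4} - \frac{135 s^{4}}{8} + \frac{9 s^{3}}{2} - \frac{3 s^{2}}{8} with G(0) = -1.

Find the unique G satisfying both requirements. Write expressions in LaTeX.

G'(s) matches the chain-rule pattern g'(h)*h' with inner function h(s) = - \frac{3 s^{2}}{2} + \frac{s}{2}; substituting u = h(s) collapses the integral.
A general antiderivative is - \left(- \frac{3 s^{2}}{2} + \frac{s}{2}\right)^{3} + C.
The condition gives C = -1 - (0) = -1.
So G(s) = \frac{27 s^{6}}{8} - \frac{27 s^{5}}{8} + \frac{9 s^{4}}{8} - \frac{s^{3}}{8} - 1.
Check: d/ds[\frac{27 s^{6}}{8} - \frac{27 s^{5}}{8} + \frac{9 s^{4}}{8} - \frac{s^{3}}{8} - 1] = \frac{81 s^{5}}{4} - \frac{135 s^{4}}{8} + \frac{9 s^{3}}{2} - \frac{3 s^{2}}{8} = G'(s).

G(s) = \frac{27 s^{6}}{8} - \frac{27 s^{5}}{8} + \frac{9 s^{4}}{8} - \frac{s^{3}}{8} - 1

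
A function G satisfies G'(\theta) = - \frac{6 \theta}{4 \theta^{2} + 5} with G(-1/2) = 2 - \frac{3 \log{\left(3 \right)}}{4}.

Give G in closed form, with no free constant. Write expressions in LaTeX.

G'(\theta) matches the chain-rule pattern g'(h)*h' with inner function h(\theta) = 2 \theta^{2} + \frac{5}{2}; substituting u = h(\theta) collapses the integral.
A general antiderivative is - \frac{3 \log{\left(2 \theta^{2} + \frac{5}{2} \right)}}{4} + C.
The condition gives C = 2 - \frac{3 \log{\left(3 \right)}}{4} - (- \frac{3 \log{\left(3 \right)}}{4}) = 2.
So G(\theta) = 2 - \frac{3 \log{\left(2 \theta^{2} + \frac{5}{2} \right)}}{4}.
Check: d/d\theta[2 - \frac{3 \log{\left(2 \theta^{2} + \frac{5}{2} \right)}}{4}] = - \frac{6 \theta}{4 \theta^{2} + 5} = G'(\theta).

G(\theta) = 2 - \frac{3 \log{\left(2 \theta^{2} + \frac{5}{2} \right)}}{4}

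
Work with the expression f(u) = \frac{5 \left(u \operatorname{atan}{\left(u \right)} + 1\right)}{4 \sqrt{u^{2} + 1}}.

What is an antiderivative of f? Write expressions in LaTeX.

An antiderivative is F(u) = \frac{5 \sqrt{u^{2} + 1} \operatorname{atan}{\left(u \right)}}{4}.

Recognize the product-rule pattern: f = v'r + vr' with v = \frac{5 \sqrt{u^{2} + 1}}{4}, r = \operatorname{atan}{\left(u \right)}, so integration by parts undoes it.
Check: d/du[\frac{5 \sqrt{u^{2} + 1} \operatorname{atan}{\left(u \right)}}{4}] = \frac{5 u \operatorname{atan}{\left(u \right)} + 5}{4 \sqrt{u^{2} + 1}}, which equals f(u).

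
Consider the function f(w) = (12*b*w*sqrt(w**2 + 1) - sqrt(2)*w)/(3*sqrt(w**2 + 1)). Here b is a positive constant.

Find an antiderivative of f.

An antiderivative F(w) passes only if d/dw[F] lands on f(w) exactly.
Check: d/dw[2*b*w**2 - sqrt(2)*sqrt(w**2 + 1)/3] = (12*b*w*sqrt(w**2 + 1) - sqrt(2)*w)/(3*sqrt(w**2 + 1)) = f(w).

An antiderivative is F(w) = 2*b*w**2 - sqrt(2)*sqrt(w**2 + 1)/3.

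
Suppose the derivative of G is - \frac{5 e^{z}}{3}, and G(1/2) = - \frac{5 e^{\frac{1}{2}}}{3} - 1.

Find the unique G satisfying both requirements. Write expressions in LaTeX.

G(z) = - \frac{5 e^{z}}{3} - 1

The proposed G(z) is checked by its d/dz: the result must match the given G'(z).
A general antiderivative is - \frac{5 e^{z}}{3} + C.
The condition gives C = - \frac{5 e^{\frac{1}{2}}}{3} - 1 - (- \frac{5 e^{\frac{1}{2}}}{3}) = -1.
So G(z) = - \frac{5 e^{z}}{3} - 1.
Check: d/dz[- \frac{5 e^{z}}{3} - 1] = - \frac{5 e^{z}}{3} = G'(z).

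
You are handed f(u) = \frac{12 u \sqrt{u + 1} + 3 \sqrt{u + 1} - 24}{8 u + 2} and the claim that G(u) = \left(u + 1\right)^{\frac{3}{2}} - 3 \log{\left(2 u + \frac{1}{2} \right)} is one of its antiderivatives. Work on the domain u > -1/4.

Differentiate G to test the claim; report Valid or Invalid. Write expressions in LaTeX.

Valid. The derivative of G reproduces f.

d/du[G] = \frac{12 u \sqrt{u + 1} + 3 \sqrt{u + 1} - 24}{8 u + 2}
This equals f(u) exactly, so the claim holds.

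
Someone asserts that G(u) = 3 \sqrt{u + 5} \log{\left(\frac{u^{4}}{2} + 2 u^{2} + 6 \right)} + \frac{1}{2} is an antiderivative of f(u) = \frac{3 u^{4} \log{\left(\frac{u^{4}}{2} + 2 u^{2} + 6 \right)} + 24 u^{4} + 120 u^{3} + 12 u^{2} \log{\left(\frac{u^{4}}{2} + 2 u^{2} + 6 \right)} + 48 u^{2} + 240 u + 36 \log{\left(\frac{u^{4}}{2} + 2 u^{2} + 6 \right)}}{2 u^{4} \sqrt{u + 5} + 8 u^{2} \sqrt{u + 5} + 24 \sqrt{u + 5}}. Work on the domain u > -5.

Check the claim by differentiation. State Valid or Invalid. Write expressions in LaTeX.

d/du[G] = \frac{3 u^{4} \log{\left(\frac{u^{4}}{2} + 2 u^{2} + 6 \right)} + 24 u^{4} + 120 u^{3} + 12 u^{2} \log{\left(\frac{u^{4}}{2} + 2 u^{2} + 6 \right)} + 48 u^{2} + 240 u + 36 \log{\left(\frac{u^{4}}{2} + 2 u^{2} + 6 \right)}}{2 u^{4} \sqrt{u + 5} + 8 u^{2} \sqrt{u + 5} + 24 \sqrt{u + 5}}
This equals f(u) exactly, so the claim holds.

Valid - differentiating G returns exactly f.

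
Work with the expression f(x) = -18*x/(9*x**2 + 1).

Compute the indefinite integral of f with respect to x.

f matches the chain-rule pattern g'(h)*h' with inner function h(x) = 3*x**2 + 1/3; substituting u = h(x) collapses the integral.
Check: d/dx[-log(3*x**2 + 1/3)] = -18*x/(9*x**2 + 1) = f(x).

F(x) = -log(3*x**2 + 1/3) + C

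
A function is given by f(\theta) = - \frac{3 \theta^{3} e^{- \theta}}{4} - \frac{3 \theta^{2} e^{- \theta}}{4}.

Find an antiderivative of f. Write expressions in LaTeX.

An antiderivative is F(\theta) = \frac{3 \left(\theta^{3} + 4 \theta^{2} + 8 \theta + 8\right) e^{- \theta}}{4}.

f has the shape u'v + uv' for u = \frac{3 \theta^{3}}{4} + 3 \theta^{2} + 6 \theta + 6 and v = e^{- \theta} — it is the derivative of the product u*v.
Check: d/d\theta[\frac{3 \left(\theta^{3} + 4 \theta^{2} + 8 \theta + 8\right) e^{- \theta}}{4}] = \frac{\left(- 3 \theta^{3} - 3 \theta^{2}\right) e^{- \theta}}{4}, which equals f(\theta).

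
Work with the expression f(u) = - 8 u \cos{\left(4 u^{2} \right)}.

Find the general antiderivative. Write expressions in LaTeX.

F(u) = - \sin{\left(4 u^{2} \right)} + C

The substitution w = 4 u^{2} works: f is exactly (dF/dw)*(dw/du) for that inner function.
Check: d/du[- \sin{\left(4 u^{2} \right)}] = - 8 u \cos{\left(4 u^{2} \right)} = f(u).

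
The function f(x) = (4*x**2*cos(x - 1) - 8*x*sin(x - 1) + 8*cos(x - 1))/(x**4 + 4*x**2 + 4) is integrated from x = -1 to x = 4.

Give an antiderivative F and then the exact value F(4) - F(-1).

Recognize the product-rule pattern: f = u'v + uv' with u = 6/(3*x**2/2 + 3), v = sin(x - 1), so integration by parts undoes it.
F(x) = 4*sin(x - 1)/(x**2 + 2) is an antiderivative of f.
Check: d/dx[4*sin(x - 1)/(x**2 + 2)] = (4*x**2*cos(x - 1) - 8*x*sin(x - 1) + 8*cos(x - 1))/(x**4 + 4*x**2 + 4) = f(x).
F(4) = 2*sin(3)/9; F(-1) = -4*sin(2)/3.
Integral = F(4) - F(-1) = 2*sin(3)/9 + 4*sin(2)/3.

Antiderivative: F(x) = 4*sin(x - 1)/(x**2 + 2); value = 2*sin(3)/9 + 4*sin(2)/3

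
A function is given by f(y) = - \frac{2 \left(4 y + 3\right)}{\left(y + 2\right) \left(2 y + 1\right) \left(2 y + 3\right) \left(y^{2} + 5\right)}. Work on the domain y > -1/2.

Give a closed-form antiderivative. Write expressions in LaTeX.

The denominator factors as \left(y + 2\right) \left(2 y + 1\right) \left(2 y + 3\right) \left(y^{2} + 5\right); partial fractions split f into directly integrable pieces: \frac{2 \left(293 y + 242\right)}{5481 \left(y^{2} + 5\right)} - \frac{24}{29 \left(2 y + 3\right)} - \frac{8}{63 \left(2 y + 1\right)} + \frac{10}{27 \left(y + 2\right)}.
Check: d/dy[\frac{- 1740 \log{\left(y + \frac{1}{2} \right)} - 11340 \log{\left(y + \frac{3}{2} \right)} + 10150 \log{\left(y + 2 \right)} + 1465 \log{\left(y^{2} + 5 \right)} + 484 \sqrt{5} \operatorname{atan}{\left(\frac{\sqrt{5} y}{5} \right)}}{27405}] = \frac{- 8 y - 6}{4 y^{5} + 16 y^{4} + 39 y^{3} + 86 y^{2} + 95 y + 30}, which equals f(y).

An antiderivative is F(y) = \frac{- 1740 \log{\left(y + \frac{1}{2} \right)} - 11340 \log{\left(y + \frac{3}{2} \right)} + 10150 \log{\left(y + 2 \right)} + 1465 \log{\left(y^{2} + 5 \right)} + 484 \sqrt{5} \operatorname{atan}{\left(\frac{\sqrt{5} y}{5} \right)}}{27405}.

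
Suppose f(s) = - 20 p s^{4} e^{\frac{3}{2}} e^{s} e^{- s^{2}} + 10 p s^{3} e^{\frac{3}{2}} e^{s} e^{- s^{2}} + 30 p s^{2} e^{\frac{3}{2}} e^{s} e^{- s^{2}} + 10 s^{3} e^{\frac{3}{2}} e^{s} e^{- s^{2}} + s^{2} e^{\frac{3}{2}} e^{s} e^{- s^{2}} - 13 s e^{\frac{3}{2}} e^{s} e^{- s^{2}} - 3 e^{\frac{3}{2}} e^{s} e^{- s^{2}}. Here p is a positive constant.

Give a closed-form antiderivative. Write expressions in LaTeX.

An antiderivative is F(s) = s \left(10 p s^{2} - 5 s - 3\right) e^{\frac{3}{2}} e^{s} e^{- s^{2}}.

Recognize the product-rule pattern: f = u'v + uv' with u = 10 p s^{3} - 5 s^{2} - 3 s, v = e^{- s^{2} + s + \frac{3}{2}}, so integration by parts undoes it.
Check: d/ds[s \left(10 p s^{2} - 5 s - 3\right) e^{\frac{3}{2}} e^{s} e^{- s^{2}}] = \left(- 20 p s^{4} e^{\frac{3}{2}} e^{s} + 10 p s^{3} e^{\frac{3}{2}} e^{s} + 30 p s^{2} e^{\frac{3}{2}} e^{s} + 10 s^{3} e^{\frac{3}{2}} e^{s} + s^{2} e^{\frac{3}{2}} e^{s} - 13 s e^{\frac{3}{2}} e^{s} - 3 e^{\frac{3}{2}} e^{s}\right) e^{- s^{2}}, which equals f(s).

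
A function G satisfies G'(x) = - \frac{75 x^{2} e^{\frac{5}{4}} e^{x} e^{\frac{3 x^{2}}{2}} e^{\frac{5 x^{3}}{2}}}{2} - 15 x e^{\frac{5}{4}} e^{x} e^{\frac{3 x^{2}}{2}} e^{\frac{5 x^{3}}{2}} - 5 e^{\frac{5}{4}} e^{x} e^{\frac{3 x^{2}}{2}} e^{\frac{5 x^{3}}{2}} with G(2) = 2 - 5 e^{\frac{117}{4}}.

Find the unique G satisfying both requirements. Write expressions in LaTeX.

The substitution u = \frac{5 x^{3}}{2} + \frac{3 x^{2}}{2} + x + \frac{5}{4} works: G'(x) is exactly (dG/du)*(du/dx) for that inner function.
A general antiderivative is - 5 e^{\frac{5 x^{3}}{2} + \frac{3 x^{2}}{2} + x + \frac{5}{4}} + C.
The condition gives C = 2 - 5 e^{\frac{117}{4}} - (- 5 e^{\frac{117}{4}}) = 2.
So G(x) = - 5 e^{\frac{5}{4}} e^{x} e^{\frac{3 x^{2}}{2}} e^{\frac{5 x^{3}}{2}} + 2.
Check: d/dx[- 5 e^{\frac{5}{4}} e^{x} e^{\frac{3 x^{2}}{2}} e^{\frac{5 x^{3}}{2}} + 2] = - \frac{75 x^{2} e^{\frac{5}{4}} e^{x} e^{\frac{3 x^{2}}{2}} e^{\frac{5 x^{3}}{2}}}{2} - 15 x e^{\frac{5}{4}} e^{x} e^{\frac{3 x^{2}}{2}} e^{\frac{5 x^{3}}{2}} - 5 e^{\frac{5}{4}} e^{x} e^{\frac{3 x^{2}}{2}} e^{\frac{5 x^{3}}{2}} = G'(x).

G(x) = - 5 e^{\frac{5}{4}} e^{x} e^{\frac{3 x^{2}}{2}} e^{\frac{5 x^{3}}{2}} + 2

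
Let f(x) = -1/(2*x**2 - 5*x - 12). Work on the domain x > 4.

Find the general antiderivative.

The denominator factors as (x - 4)*(2*x + 3); partial fractions split f into directly integrable pieces: 2/(11*(2*x + 3)) - 1/(11*(x - 4)).
Check: d/dx[-log(x - 4)/11 + log(x + 3/2)/11] = -1/(2*x**2 - 5*x - 12) = f(x).

F(x) = -log(x - 4)/11 + log(x + 3/2)/11 + C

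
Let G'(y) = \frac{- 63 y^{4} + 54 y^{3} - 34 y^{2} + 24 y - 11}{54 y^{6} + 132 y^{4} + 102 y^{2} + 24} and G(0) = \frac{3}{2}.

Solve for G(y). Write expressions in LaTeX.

G(y) = - \frac{9 y^{2} \operatorname{atan}{\left(\frac{3 y}{2} \right)} - 24 y^{2} - 8 y + 9 \operatorname{atan}{\left(\frac{3 y}{2} \right)} - 18}{12 \left(y^{2} + 1\right)}

A first test for any G(y): its y-derivative must equal the given G'(y).
A general antiderivative is \frac{\frac{2 y}{3} - \frac{1}{2}}{y^{2} + 1} - \frac{3 \operatorname{atan}{\left(\frac{3 y}{2} \right)}}{4} + C.
The condition gives C = \frac{3}{2} - (- \frac{1}{2}) = 2.
So G(y) = - \frac{9 y^{2} \operatorname{atan}{\left(\frac{3 y}{2} \right)} - 24 y^{2} - 8 y + 9 \operatorname{atan}{\left(\frac{3 y}{2} \right)} - 18}{12 \left(y^{2} + 1\right)}.
Check: d/dy[- \frac{9 y^{2} \operatorname{atan}{\left(\frac{3 y}{2} \right)} - 24 y^{2} - 8 y + 9 \operatorname{atan}{\left(\frac{3 y}{2} \right)} - 18}{12 \left(y^{2} + 1\right)}] = \frac{- 63 y^{4} + 54 y^{3} - 34 y^{2} + 24 y - 11}{54 y^{6} + 132 y^{4} + 102 y^{2} + 24} = G'(y).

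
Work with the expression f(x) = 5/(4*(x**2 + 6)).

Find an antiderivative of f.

An antiderivative is F(x) = 5*sqrt(6)*atan(sqrt(6)*x/6)/24.

An antiderivative F(x) passes only if d/dx[F] lands on f(x) exactly.
Check: d/dx[5*sqrt(6)*atan(sqrt(6)*x/6)/24] = 5/(4*x**2 + 24), which equals f(x).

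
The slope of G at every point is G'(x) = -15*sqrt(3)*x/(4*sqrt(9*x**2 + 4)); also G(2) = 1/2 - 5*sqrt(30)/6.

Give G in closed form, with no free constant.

The substitution u = 3*x**2 + 4/3 works: G'(x) is exactly (dG/du)*(du/dx) for that inner function.
A general antiderivative is -5*sqrt(3*x**2 + 4/3)/4 + C.
The condition gives C = 1/2 - 5*sqrt(30)/6 - (-5*sqrt(30)/6) = 1/2.
So G(x) = -(5*sqrt(3)*sqrt(9*x**2 + 4) - 6)/12.
Check: d/dx[-(5*sqrt(3)*sqrt(9*x**2 + 4) - 6)/12] = -15*sqrt(3)*x/(4*sqrt(9*x**2 + 4)) = G'(x).

G(x) = -(5*sqrt(3)*sqrt(9*x**2 + 4) - 6)/12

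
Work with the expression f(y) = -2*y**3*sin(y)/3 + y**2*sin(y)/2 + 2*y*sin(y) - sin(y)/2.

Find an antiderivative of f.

An antiderivative is F(y) = 2*y**3*cos(y)/3 - 2*y**2*sin(y) - y**2*cos(y)/2 + y*sin(y) - 6*y*cos(y) + 6*sin(y) + 3*cos(y)/2.

The integrand splits into summands that can be handled one at a time.
Check: d/dy[2*y**3*cos(y)/3 - 2*y**2*sin(y) - y**2*cos(y)/2 + y*sin(y) - 6*y*cos(y) + 6*sin(y) + 3*cos(y)/2] = -2*y**3*sin(y)/3 + y**2*sin(y)/2 + 2*y*sin(y) - sin(y)/2 = f(y).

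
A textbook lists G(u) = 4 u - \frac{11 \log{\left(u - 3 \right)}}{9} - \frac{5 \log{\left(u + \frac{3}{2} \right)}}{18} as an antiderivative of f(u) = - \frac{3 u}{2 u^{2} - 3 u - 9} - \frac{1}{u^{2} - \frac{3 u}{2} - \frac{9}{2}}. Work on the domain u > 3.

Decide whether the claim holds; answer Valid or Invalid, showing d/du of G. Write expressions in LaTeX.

Invalid: d/du[G] - f = 4, which is not 0.

d/du[G] = \frac{8 u^{2} - 15 u - 38}{2 u^{2} - 3 u - 9}
d/du[G] - f(u) = 4 != 0.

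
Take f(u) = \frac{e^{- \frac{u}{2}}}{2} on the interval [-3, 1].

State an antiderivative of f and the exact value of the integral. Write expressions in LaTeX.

Antiderivative: F(u) = - e^{- \frac{u}{2}}; value = - \frac{1}{e^{\frac{1}{2}}} + e^{\frac{3}{2}}

An antiderivative F(u) passes only if d/du[F] lands on f(u) exactly.
F(u) = - e^{- \frac{u}{2}} is an antiderivative of f.
Check: d/du[- e^{- \frac{u}{2}}] = \frac{e^{- \frac{u}{2}}}{2} = f(u).
F(1) = - \frac{1}{e^{\frac{1}{2}}}; F(-3) = - e^{\frac{3}{2}}.
Integral = F(1) - F(-3) = - \frac{1}{e^{\frac{1}{2}}} + e^{\frac{3}{2}}.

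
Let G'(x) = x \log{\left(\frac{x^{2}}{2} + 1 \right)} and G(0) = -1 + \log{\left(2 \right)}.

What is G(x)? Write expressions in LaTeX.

G(x) = \frac{x^{2} \log{\left(\frac{x^{2}}{2} + 1 \right)}}{2} - \frac{x^{2}}{2} + \log{\left(x^{2} + 2 \right)} - 1

A first test for any G(x): its x-derivative must equal the given G'(x).
A general antiderivative is \frac{x^{2} \log{\left(\frac{x^{2}}{2} + 1 \right)}}{2} - \frac{x^{2}}{2} + \log{\left(x^{2} + 2 \right)} + C.
The condition gives C = -1 + \log{\left(2 \right)} - (\log{\left(2 \right)}) = -1.
So G(x) = \frac{x^{2} \log{\left(\frac{x^{2}}{2} + 1 \right)}}{2} - \frac{x^{2}}{2} + \log{\left(x^{2} + 2 \right)} - 1.
Check: d/dx[\frac{x^{2} \log{\left(\frac{x^{2}}{2} + 1 \right)}}{2} - \frac{x^{2}}{2} + \log{\left(x^{2} + 2 \right)} - 1] = x \log{\left(\frac{x^{2}}{2} + 1 \right)} = G'(x).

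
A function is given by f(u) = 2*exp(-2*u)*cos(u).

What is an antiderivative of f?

An antiderivative is F(u) = 2*exp(-2*u)*sin(u)/5 - 4*exp(-2*u)*cos(u)/5.

Whatever form F(u) takes, F'(u) = f(u) is non-negotiable.
Check: d/du[2*exp(-2*u)*sin(u)/5 - 4*exp(-2*u)*cos(u)/5] = 2*exp(-2*u)*cos(u) = f(u).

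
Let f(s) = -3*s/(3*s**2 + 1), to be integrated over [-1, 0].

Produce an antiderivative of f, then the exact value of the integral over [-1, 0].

f matches the chain-rule pattern g'(h)*h' with inner function h(s) = 3*s**2 + 1; substituting u = h(s) collapses the integral.
F(s) = -log(3*s**2 + 1)/2 is an antiderivative of f.
Check: d/ds[-log(3*s**2 + 1)/2] = -3*s/(3*s**2 + 1) = f(s).
F(0) = 0; F(-1) = -log(4)/2.
Integral = F(0) - F(-1) = log(4)/2.

Antiderivative: F(s) = -log(3*s**2 + 1)/2; value = log(4)/2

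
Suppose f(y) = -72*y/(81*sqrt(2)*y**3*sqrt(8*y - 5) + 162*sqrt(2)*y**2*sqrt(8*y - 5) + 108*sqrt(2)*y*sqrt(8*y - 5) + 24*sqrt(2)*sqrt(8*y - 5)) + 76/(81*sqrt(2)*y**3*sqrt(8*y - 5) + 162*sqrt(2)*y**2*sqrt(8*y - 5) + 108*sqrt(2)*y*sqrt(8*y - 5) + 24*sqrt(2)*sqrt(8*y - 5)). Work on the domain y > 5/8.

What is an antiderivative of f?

An antiderivative is F(y) = sqrt(2)*sqrt(8*y - 5)/(3*(3*y + 2)**2).

f has the shape u'v + uv' for u = 2/(3*(3*y + 2)**2) and v = sqrt(4*y - 5/2) — it is the derivative of the product u*v.
Check: d/dy[sqrt(2)*sqrt(8*y - 5)/(3*(3*y + 2)**2)] = (-36*sqrt(2)*y + 38*sqrt(2))/(81*y**3*sqrt(8*y - 5) + 162*y**2*sqrt(8*y - 5) + 108*y*sqrt(8*y - 5) + 24*sqrt(8*y - 5)), which equals f(y).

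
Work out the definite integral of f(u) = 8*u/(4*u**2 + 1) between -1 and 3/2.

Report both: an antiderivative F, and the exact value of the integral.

Antiderivative: F(u) = log(2*u**2 + 1/2); value = -log(5/2) + log(5)

The substitution w = 2*u**2 + 1/2 works: f is exactly (dF/dw)*(dw/du) for that inner function.
F(u) = log(2*u**2 + 1/2) is an antiderivative of f.
Check: d/du[log(2*u**2 + 1/2)] = 8*u/(4*u**2 + 1) = f(u).
F(3/2) = log(5); F(-1) = log(5/2).
Integral = F(3/2) - F(-1) = -log(5/2) + log(5).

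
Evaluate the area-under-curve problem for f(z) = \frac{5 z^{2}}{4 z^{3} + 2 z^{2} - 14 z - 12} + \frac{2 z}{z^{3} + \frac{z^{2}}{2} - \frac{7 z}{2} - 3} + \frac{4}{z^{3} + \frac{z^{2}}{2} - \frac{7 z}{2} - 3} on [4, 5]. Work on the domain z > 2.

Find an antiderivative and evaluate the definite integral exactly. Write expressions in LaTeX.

The denominator factors as 2 \left(z - 2\right) \left(z + 1\right) \left(2 z + 3\right); partial fractions split f into directly integrable pieces: \frac{61}{14 \left(2 z + 3\right)} - \frac{13}{6 \left(z + 1\right)} + \frac{26}{21 \left(z - 2\right)}.
F(z) = \frac{26 \log{\left(z - 2 \right)}}{21} - \frac{13 \log{\left(z + 1 \right)}}{6} + \frac{61 \log{\left(z + \frac{3}{2} \right)}}{28} is an antiderivative of f.
Check: d/dz[\frac{26 \log{\left(z - 2 \right)}}{21} - \frac{13 \log{\left(z + 1 \right)}}{6} + \frac{61 \log{\left(z + \frac{3}{2} \right)}}{28}] = \frac{5 z^{2} + 8 z + 16}{4 z^{3} + 2 z^{2} - 14 z - 12}, which equals f(z).
F(5) = - \frac{13 \log{\left(6 \right)}}{6} + \frac{26 \log{\left(3 \right)}}{21} + \frac{61 \log{\left(\frac{13}{2} \right)}}{28}; F(4) = - \frac{13 \log{\left(5 \right)}}{6} + \frac{26 \log{\left(2 \right)}}{21} + \frac{61 \log{\left(\frac{11}{2} \right)}}{28}.
Integral = F(5) - F(4) = - \frac{13 \log{\left(6 \right)}}{6} - \frac{61 \log{\left(\frac{11}{2} \right)}}{28} - \frac{26 \log{\left(2 \right)}}{21} + \frac{26 \log{\left(3 \right)}}{21} + \frac{13 \log{\left(5 \right)}}{6} + \frac{61 \log{\left(\frac{13}{2} \right)}}{28}.

Antiderivative: F(z) = \frac{26 \log{\left(z - 2 \right)}}{21} - \frac{13 \log{\left(z + 1 \right)}}{6} + \frac{61 \log{\left(z + \frac{3}{2} \right)}}{28}; value = - \frac{13 \log{\left(6 \right)}}{6} - \frac{61 \log{\left(\frac{11}{2} \right)}}{28} - \frac{26 \log{\left(2 \right)}}{21} + \frac{26 \log{\left(3 \right)}}{21} + \frac{13 \log{\left(5 \right)}}{6} + \frac{61 \log{\left(\frac{13}{2} \right)}}{28}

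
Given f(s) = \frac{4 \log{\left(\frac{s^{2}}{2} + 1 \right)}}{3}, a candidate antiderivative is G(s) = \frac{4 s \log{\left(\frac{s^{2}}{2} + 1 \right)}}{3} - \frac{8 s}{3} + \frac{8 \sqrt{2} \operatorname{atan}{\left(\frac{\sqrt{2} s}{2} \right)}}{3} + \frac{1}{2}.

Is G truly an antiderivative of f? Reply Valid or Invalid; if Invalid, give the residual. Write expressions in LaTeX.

Valid. The derivative of G reproduces f.

d/ds[G] = \frac{4 \log{\left(\frac{s^{2}}{2} + 1 \right)}}{3}
This equals f(s) exactly, so the claim holds.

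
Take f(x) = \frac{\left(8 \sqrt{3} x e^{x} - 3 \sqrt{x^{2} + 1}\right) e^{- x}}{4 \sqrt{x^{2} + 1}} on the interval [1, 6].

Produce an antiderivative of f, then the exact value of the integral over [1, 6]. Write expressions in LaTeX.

Antiderivative: F(x) = \frac{\left(8 \sqrt{3} \sqrt{x^{2} + 1} e^{x} + 3\right) e^{- x}}{4}; value = - 2 \sqrt{6} - \frac{3}{4 e} + \frac{3}{4 e^{6}} + 2 \sqrt{111}

An antiderivative F(x) passes only if d/dx[F] lands on f(x) exactly.
F(x) = \frac{\left(8 \sqrt{3} \sqrt{x^{2} + 1} e^{x} + 3\right) e^{- x}}{4} is an antiderivative of f.
Check: d/dx[\frac{\left(8 \sqrt{3} \sqrt{x^{2} + 1} e^{x} + 3\right) e^{- x}}{4}] = \frac{\left(8 \sqrt{3} x e^{x} - 3 \sqrt{x^{2} + 1}\right) e^{- x}}{4 \sqrt{x^{2} + 1}} = f(x).
F(6) = \frac{3}{4 e^{6}} + 2 \sqrt{111}; F(1) = \frac{3}{4 e} + 2 \sqrt{6}.
Integral = F(6) - F(1) = - 2 \sqrt{6} - \frac{3}{4 e} + \frac{3}{4 e^{6}} + 2 \sqrt{111}.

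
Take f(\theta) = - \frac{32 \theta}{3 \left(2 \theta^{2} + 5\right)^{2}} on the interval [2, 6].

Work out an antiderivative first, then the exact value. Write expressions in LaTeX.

Antiderivative: F(\theta) = \frac{4}{3 \left(\theta^{2} + \frac{5}{2}\right)}; value = - \frac{512}{3003}

f matches the chain-rule pattern g'(h)*h' with inner function h(\theta) = \theta^{2} + \frac{5}{2}; substituting u = h(\theta) collapses the integral.
F(\theta) = \frac{4}{3 \left(\theta^{2} + \frac{5}{2}\right)} is an antiderivative of f.
Check: d/d\theta[\frac{4}{3 \left(\theta^{2} + \frac{5}{2}\right)}] = - \frac{32 \theta}{12 \theta^{4} + 60 \theta^{2} + 75}, which equals f(\theta).
F(6) = \frac{8}{231}; F(2) = \frac{8}{39}.
Integral = F(6) - F(2) = - \frac{512}{3003}.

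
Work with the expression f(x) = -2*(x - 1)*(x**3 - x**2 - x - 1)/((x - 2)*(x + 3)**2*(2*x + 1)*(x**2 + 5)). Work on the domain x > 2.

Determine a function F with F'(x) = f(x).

The denominator factors as (x - 2)*(x + 3)**2*(2*x + 1)*(x**2 + 5); partial fractions split f into directly integrable pieces: -2*(31*x - 37)/(441*(x**2 + 5)) + 4/(125*(2*x + 1)) + 774/(6125*(x + 3)) - 136/(175*(x + 3)**2) - 2/(1125*(x - 2)).
Check: d/dx[(-98*x*log(x - 2) + 882*x*log(x + 1/2) + 6966*x*log(x + 3) - 3875*x*log(x**2 + 5) + 1850*sqrt(5)*x*atan(sqrt(5)*x/5) - 294*log(x - 2) + 2646*log(x + 1/2) + 20898*log(x + 3) - 11625*log(x**2 + 5) + 5550*sqrt(5)*atan(sqrt(5)*x/5) + 42840)/(55125*(x + 3))] = (-2*x**4 + 4*x**3 - 2)/(2*x**6 + 9*x**5 + 8*x**4 + 6*x**3 - 28*x**2 - 195*x - 90), which equals f(x).

An antiderivative is F(x) = (-98*x*log(x - 2) + 882*x*log(x + 1/2) + 6966*x*log(x + 3) - 3875*x*log(x**2 + 5) + 1850*sqrt(5)*x*atan(sqrt(5)*x/5) - 294*log(x - 2) + 2646*log(x + 1/2) + 20898*log(x + 3) - 11625*log(x**2 + 5) + 5550*sqrt(5)*atan(sqrt(5)*x/5) + 42840)/(55125*(x + 3)).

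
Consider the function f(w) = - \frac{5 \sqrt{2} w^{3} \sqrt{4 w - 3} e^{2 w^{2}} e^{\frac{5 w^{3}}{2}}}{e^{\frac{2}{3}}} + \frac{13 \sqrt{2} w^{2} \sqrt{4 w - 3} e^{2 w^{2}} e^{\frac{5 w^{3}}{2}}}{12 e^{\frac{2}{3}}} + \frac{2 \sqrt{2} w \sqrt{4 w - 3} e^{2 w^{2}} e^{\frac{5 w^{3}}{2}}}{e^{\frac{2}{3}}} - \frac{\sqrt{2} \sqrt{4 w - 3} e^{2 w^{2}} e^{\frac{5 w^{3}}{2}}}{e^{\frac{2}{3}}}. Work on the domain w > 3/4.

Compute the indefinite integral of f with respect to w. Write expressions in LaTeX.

F(w) = \frac{\sqrt{2} \left(- \frac{4 w \sqrt{4 w - 3} e^{2 w^{2}} e^{\frac{5 w^{3}}{2}}}{e^{\frac{2}{3}}} + \frac{3 \sqrt{4 w - 3} e^{2 w^{2}} e^{\frac{5 w^{3}}{2}}}{e^{\frac{2}{3}}}\right)}{6} + C

f has the shape u'v + uv' for u = - \frac{2 \left(2 w - \frac{3}{2}\right)^{\frac{3}{2}}}{3} and v = e^{\frac{5 w^{3}}{2} + 2 w^{2} - \frac{2}{3}} — it is the derivative of the product u*v.
Check: d/dw[\frac{\sqrt{2} \left(- \frac{4 w \sqrt{4 w - 3} e^{2 w^{2}} e^{\frac{5 w^{3}}{2}}}{e^{\frac{2}{3}}} + \frac{3 \sqrt{4 w - 3} e^{2 w^{2}} e^{\frac{5 w^{3}}{2}}}{e^{\frac{2}{3}}}\right)}{6}] = \frac{- 240 \sqrt{2} w^{4} e^{2 w^{2}} e^{\frac{5 w^{3}}{2}} + 232 \sqrt{2} w^{3} e^{2 w^{2}} e^{\frac{5 w^{3}}{2}} + 57 \sqrt{2} w^{2} e^{2 w^{2}} e^{\frac{5 w^{3}}{2}} - 120 \sqrt{2} w e^{2 w^{2}} e^{\frac{5 w^{3}}{2}} + 36 \sqrt{2} e^{2 w^{2}} e^{\frac{5 w^{3}}{2}}}{12 \sqrt{4 w - 3} e^{\frac{2}{3}}}, which equals f(w).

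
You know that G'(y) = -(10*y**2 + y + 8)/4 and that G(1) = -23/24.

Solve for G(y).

G(y) = -(20*y**3 + 3*y**2 + 48*y - 48)/24

Any candidate G(y) must reproduce the stated G'(y) exactly.
A general antiderivative is -5*y**3/6 - y**2/8 - 2*y + C.
The condition gives C = -23/24 - (-71/24) = 2.
So G(y) = -(20*y**3 + 3*y**2 + 48*y - 48)/24.
Check: d/dy[-(20*y**3 + 3*y**2 + 48*y - 48)/24] = -5*y**2/2 - y/4 - 2, which equals G'(y).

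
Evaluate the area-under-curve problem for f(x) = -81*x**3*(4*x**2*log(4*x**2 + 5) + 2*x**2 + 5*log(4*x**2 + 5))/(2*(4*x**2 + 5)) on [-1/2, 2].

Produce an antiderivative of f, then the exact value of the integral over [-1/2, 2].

Antiderivative: F(x) = -81*x**4*log(4*x**2 + 5)/8; value = -162*log(21) + 81*log(6)/128

Recognize the product-rule pattern: f = u'v + uv' with u = -81*x**4/8, v = log(4*x**2 + 5), so integration by parts undoes it.
F(x) = -81*x**4*log(4*x**2 + 5)/8 is an antiderivative of f.
Check: d/dx[-81*x**4*log(4*x**2 + 5)/8] = (-324*x**5*log(4*x**2 + 5) - 162*x**5 - 405*x**3*log(4*x**2 + 5))/(8*x**2 + 10), which equals f(x).
F(2) = -162*log(21); F(-1/2) = -81*log(6)/128.
Integral = F(2) - F(-1/2) = -162*log(21) + 81*log(6)/128.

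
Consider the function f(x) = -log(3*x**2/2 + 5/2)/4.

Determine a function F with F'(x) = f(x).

An antiderivative is F(x) = -(3*x*log(3*x**2/2 + 5/2) - 6*x + 2*sqrt(15)*atan(sqrt(15)*x/5))/12.

A first test for any F(x): its x-derivative must equal f(x) identically.
Check: d/dx[-(3*x*log(3*x**2/2 + 5/2) - 6*x + 2*sqrt(15)*atan(sqrt(15)*x/5))/12] = -log(3*x**2 + 5)/4 + log(2)/4, which equals f(x).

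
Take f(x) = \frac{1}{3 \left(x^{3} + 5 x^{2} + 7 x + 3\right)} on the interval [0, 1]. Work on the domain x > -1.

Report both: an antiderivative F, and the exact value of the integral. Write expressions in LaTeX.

The denominator factors as 3 \left(x + 1\right)^{2} \left(x + 3\right); partial fractions split f into directly integrable pieces: \frac{1}{12 \left(x + 3\right)} - \frac{1}{12 \left(x + 1\right)} + \frac{1}{6 \left(x + 1\right)^{2}}.
F(x) = - \frac{\log{\left(x + 1 \right)}}{12} + \frac{\log{\left(x + 3 \right)}}{12} - \frac{1}{6 x + 6} is an antiderivative of f.
Check: d/dx[- \frac{\log{\left(x + 1 \right)}}{12} + \frac{\log{\left(x + 3 \right)}}{12} - \frac{1}{6 x + 6}] = \frac{1}{3 x^{3} + 15 x^{2} + 21 x + 9}, which equals f(x).
F(1) = - \frac{1}{12} - \frac{\log{\left(2 \right)}}{12} + \frac{\log{\left(4 \right)}}{12}; F(0) = - \frac{1}{6} + \frac{\log{\left(3 \right)}}{12}.
Integral = F(1) - F(0) = - \frac{\log{\left(3 \right)}}{12} - \frac{\log{\left(2 \right)}}{12} + \frac{1}{12} + \frac{\log{\left(4 \right)}}{12}.

Antiderivative: F(x) = - \frac{\log{\left(x + 1 \right)}}{12} + \frac{\log{\left(x + 3 \right)}}{12} - \frac{1}{6 x + 6}; value = - \frac{\log{\left(3 \right)}}{12} - \frac{\log{\left(2 \right)}}{12} + \frac{1}{12} + \frac{\log{\left(4 \right)}}{12}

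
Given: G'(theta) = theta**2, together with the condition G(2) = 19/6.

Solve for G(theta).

A candidate passes only if d/dtheta[G] lands on the given G'(theta) exactly.
A general antiderivative is theta**3/3 + C.
The condition gives C = 19/6 - (8/3) = 1/2.
So G(theta) = (2*theta**3 + 3)/6.
Check: d/dtheta[(2*theta**3 + 3)/6] = theta**2 = G'(theta).

G(theta) = (2*theta**3 + 3)/6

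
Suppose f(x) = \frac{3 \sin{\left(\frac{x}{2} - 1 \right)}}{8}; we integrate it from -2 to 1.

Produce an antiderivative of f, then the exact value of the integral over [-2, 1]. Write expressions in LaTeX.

For F(x) to be correct the identity F'(x) - f(x) = 0 must hold.
F(x) = - \frac{3 \cos{\left(\frac{x}{2} - 1 \right)}}{4} is an antiderivative of f.
Check: d/dx[- \frac{3 \cos{\left(\frac{x}{2} - 1 \right)}}{4}] = \frac{3 \sin{\left(\frac{x}{2} - 1 \right)}}{8} = f(x).
F(1) = - \frac{3 \cos{\left(\frac{1}{2} \right)}}{4}; F(-2) = - \frac{3 \cos{\left(2 \right)}}{4}.
Integral = F(1) - F(-2) = - \frac{3 \cos{\left(\frac{1}{2} \right)}}{4} + \frac{3 \cos{\left(2 \right)}}{4}.

Antiderivative: F(x) = - \frac{3 \cos{\left(\frac{x}{2} - 1 \right)}}{4}; value = - \frac{3 \cos{\left(\frac{1}{2} \right)}}{4} + \frac{3 \cos{\left(2 \right)}}{4}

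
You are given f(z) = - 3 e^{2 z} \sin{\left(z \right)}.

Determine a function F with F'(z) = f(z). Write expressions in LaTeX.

An antiderivative is F(z) = \frac{3 \left(- 2 \sin{\left(z \right)} + \cos{\left(z \right)}\right) e^{2 z}}{5}.

Since d/dz undoes antidifferentiation here, F'(z) = f(z) is required of F(z).
Check: d/dz[\frac{3 \left(- 2 \sin{\left(z \right)} + \cos{\left(z \right)}\right) e^{2 z}}{5}] = - 3 e^{2 z} \sin{\left(z \right)} = f(z).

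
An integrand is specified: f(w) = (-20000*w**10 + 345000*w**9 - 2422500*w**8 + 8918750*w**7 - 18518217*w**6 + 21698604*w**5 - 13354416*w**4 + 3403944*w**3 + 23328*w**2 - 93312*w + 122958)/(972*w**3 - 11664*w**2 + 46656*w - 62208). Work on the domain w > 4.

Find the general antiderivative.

F(w) = -(10000*w**10 - 140000*w**9 + 775000*w**8 - 2175000*w**7 + 3293217*w**6 - 2585736*w**5 + 851472*w**4 + 7776*w**3 - 71928*w**2 + 202176*w - 158436)/(3888*(w - 4)**2) + C

Recover f(w) by differentiating a candidate F(w); any mismatch rules it out.
Check: d/dw[-(10000*w**10 - 140000*w**9 + 775000*w**8 - 2175000*w**7 + 3293217*w**6 - 2585736*w**5 + 851472*w**4 + 7776*w**3 - 71928*w**2 + 202176*w - 158436)/(3888*(w - 4)**2)] = (-20000*w**10 + 345000*w**9 - 2422500*w**8 + 8918750*w**7 - 18518217*w**6 + 21698604*w**5 - 13354416*w**4 + 3403944*w**3 + 23328*w**2 - 93312*w + 122958)/(972*w**3 - 11664*w**2 + 46656*w - 62208) = f(w).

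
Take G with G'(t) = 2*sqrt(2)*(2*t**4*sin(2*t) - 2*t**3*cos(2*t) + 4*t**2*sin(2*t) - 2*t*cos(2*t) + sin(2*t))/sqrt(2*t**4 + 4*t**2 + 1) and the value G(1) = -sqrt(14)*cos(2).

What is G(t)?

Recognize the product-rule pattern: G'(t) = u'v + uv' with u = -2*sqrt(t**4 + 2*t**2 + 1/2), v = cos(2*t), so integration by parts undoes it.
A general antiderivative is -2*sqrt(t**4 + 2*t**2 + 1/2)*cos(2*t) + C.
The condition gives C = -sqrt(14)*cos(2) - (-sqrt(14)*cos(2)) = 0.
So G(t) = -sqrt(2)*sqrt(2*t**4 + 4*t**2 + 1)*cos(2*t).
Check: d/dt[-sqrt(2)*sqrt(2*t**4 + 4*t**2 + 1)*cos(2*t)] = (4*sqrt(2)*t**4*sin(2*t) - 4*sqrt(2)*t**3*cos(2*t) + 8*sqrt(2)*t**2*sin(2*t) - 4*sqrt(2)*t*cos(2*t) + 2*sqrt(2)*sin(2*t))/sqrt(2*t**4 + 4*t**2 + 1), which equals G'(t).

G(t) = -sqrt(2)*sqrt(2*t**4 + 4*t**2 + 1)*cos(2*t)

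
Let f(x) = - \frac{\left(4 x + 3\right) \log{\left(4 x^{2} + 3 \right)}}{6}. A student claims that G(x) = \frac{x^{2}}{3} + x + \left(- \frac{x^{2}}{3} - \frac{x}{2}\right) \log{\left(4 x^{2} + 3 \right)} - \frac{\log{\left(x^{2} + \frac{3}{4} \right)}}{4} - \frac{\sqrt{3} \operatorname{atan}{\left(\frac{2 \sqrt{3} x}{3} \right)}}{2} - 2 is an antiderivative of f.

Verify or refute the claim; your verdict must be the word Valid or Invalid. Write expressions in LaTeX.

d/dx[G] = - \frac{2 x \log{\left(4 x^{2} + 3 \right)}}{3} - \frac{\log{\left(4 x^{2} + 3 \right)}}{2}
This equals f(x) exactly, so the claim holds.

Valid - the claim checks out under differentiation.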